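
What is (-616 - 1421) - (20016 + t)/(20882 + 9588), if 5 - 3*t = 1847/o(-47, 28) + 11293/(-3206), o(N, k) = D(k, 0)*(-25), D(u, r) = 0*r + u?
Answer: -9952611778171/4884341000 ≈ -2037.7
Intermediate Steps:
D(u, r) = u (D(u, r) = 0 + u = u)
o(N, k) = -25*k (o(N, k) = k*(-25) = -25*k)
t = 596371/160300 (t = 5/3 - (1847/((-25*28)) + 11293/(-3206))/3 = 5/3 - (1847/(-700) + 11293*(-1/3206))/3 = 5/3 - (1847*(-1/700) - 11293/3206)/3 = 5/3 - (-1847/700 - 11293/3206)/3 = 5/3 - ⅓*(-987613/160300) = 5/3 + 987613/480900 = 596371/160300 ≈ 3.7203)
(-616 - 1421) - (20016 + t)/(20882 + 9588) = (-616 - 1421) - (20016 + 596371/160300)/(20882 + 9588) = -2037 - 3209161171/(160300*30470) = -2037 - 1*3209161171/4884341000 = -2037 - 3209161171/4884341000 = -9952611778171/4884341000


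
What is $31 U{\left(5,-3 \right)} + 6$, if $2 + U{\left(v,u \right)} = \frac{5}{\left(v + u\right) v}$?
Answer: $- \frac{81}{2} \approx -40.5$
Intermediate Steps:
$U{\left(v,u \right)} = -2 + \frac{5}{v \left(u + v\right)}$ ($U{\left(v,u \right)} = -2 + \frac{5}{\left(v + u\right) v} = -2 + \frac{5}{\left(u + v\right) v} = -2 + \frac{5}{v \left(u + v\right)}$)
$31 U{\left(5,-3 \right)} + 6 = 31 \frac{5 - 2 \cdot 5^{2} - \left(-6\right) 5}{5 \left(-3 + 5\right)} + 6 = 31 \frac{5 - 50 + 30}{5 \cdot 2} + 6 = 31 \cdot \frac{1}{5} \cdot \frac{1}{2} \left(5 - 50 + 30\right) + 6 = 31 \cdot \frac{1}{5} \cdot \frac{1}{2} \left(-15\right) + 6 = 31 \left(- \frac{3}{2}\right) + 6 = - \frac{93}{2} + 6 = - \frac{81}{2}$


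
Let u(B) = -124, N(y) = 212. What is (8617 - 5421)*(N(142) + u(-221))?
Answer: 281248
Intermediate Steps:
(8617 - 5421)*(N(142) + u(-221)) = (8617 - 5421)*(212 - 124) = 3196*88 = 281248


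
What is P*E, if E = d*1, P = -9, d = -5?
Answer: 45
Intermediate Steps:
E = -5 (E = -5*1 = -5)
P*E = -9*(-5) = 45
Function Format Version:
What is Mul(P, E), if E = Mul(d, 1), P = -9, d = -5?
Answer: 45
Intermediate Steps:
E = -5 (E = Mul(-5, 1) = -5)
Mul(P, E) = Mul(-9, -5) = 45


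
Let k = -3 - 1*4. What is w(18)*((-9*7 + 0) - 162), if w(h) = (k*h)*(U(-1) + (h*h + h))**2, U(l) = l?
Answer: 3296566350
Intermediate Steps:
k = -7 (k = -3 - 4 = -7)
w(h) = -7*h*(-1 + h + h**2)**2 (w(h) = (-7*h)*(-1 + (h*h + h))**2 = (-7*h)*(-1 + (h**2 + h))**2 = (-7*h)*(-1 + (h + h**2))**2 = (-7*h)*(-1 + h + h**2)**2 = -7*h*(-1 + h + h**2)**2)
w(18)*((-9*7 + 0) - 162) = (-7*18*(-1 + 18 + 18**2)**2)*((-9*7 + 0) - 162) = (-7*18*(-1 + 18 + 324)**2)*((-63 + 0) - 162) = (-7*18*341**2)*(-63 - 162) = -7*18*116281*(-225) = -14651406*(-225) = 3296566350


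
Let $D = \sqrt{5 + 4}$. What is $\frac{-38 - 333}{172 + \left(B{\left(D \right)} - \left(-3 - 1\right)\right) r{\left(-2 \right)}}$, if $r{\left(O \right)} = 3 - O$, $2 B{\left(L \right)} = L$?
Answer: $- \frac{106}{57} \approx -1.8596$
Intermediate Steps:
$D = 3$ ($D = \sqrt{9} = 3$)
$B{\left(L \right)} = \frac{L}{2}$
$\frac{-38 - 333}{172 + \left(B{\left(D \right)} - \left(-3 - 1\right)\right) r{\left(-2 \right)}} = \frac{-38 - 333}{172 + \left(\frac{1}{2} \cdot 3 - \left(-3 - 1\right)\right) \left(3 - -2\right)} = - \frac{371}{172 + \left(\frac{3}{2} - \left(-3 - 1\right)\right) \left(3 + 2\right)} = - \frac{371}{172 + \left(\frac{3}{2} - -4\right) 5} = - \frac{371}{172 + \left(\frac{3}{2} + 4\right) 5} = - \frac{371}{172 + \frac{11}{2} \cdot 5} = - \frac{371}{172 + \frac{55}{2}} = - \frac{371}{\frac{399}{2}} = \left(-371\right) \frac{2}{399} = - \frac{106}{57}$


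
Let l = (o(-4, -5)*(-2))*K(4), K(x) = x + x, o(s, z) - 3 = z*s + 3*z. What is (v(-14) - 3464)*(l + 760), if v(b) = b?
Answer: -2198096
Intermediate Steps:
o(s, z) = 3 + 3*z + s*z (o(s, z) = 3 + (z*s + 3*z) = 3 + (s*z + 3*z) = 3 + (3*z + s*z) = 3 + 3*z + s*z)
K(x) = 2*x
l = -128 (l = ((3 + 3*(-5) - 4*(-5))*(-2))*(2*4) = ((3 - 15 + 20)*(-2))*8 = (8*(-2))*8 = -16*8 = -128)
(v(-14) - 3464)*(l + 760) = (-14 - 3464)*(-128 + 760) = -3478*632 = -2198096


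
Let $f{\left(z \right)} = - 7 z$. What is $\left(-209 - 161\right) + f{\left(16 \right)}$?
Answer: $-482$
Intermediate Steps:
$\left(-209 - 161\right) + f{\left(16 \right)} = \left(-209 - 161\right) - 112 = -370 - 112 = -482$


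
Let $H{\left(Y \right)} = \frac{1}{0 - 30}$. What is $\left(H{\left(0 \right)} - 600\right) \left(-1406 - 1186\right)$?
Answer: $\frac{7776432}{5} \approx 1.5553 \cdot 10^{6}$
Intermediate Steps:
$H{\left(Y \right)} = - \frac{1}{30}$ ($H{\left(Y \right)} = \frac{1}{-30} = - \frac{1}{30}$)
$\left(H{\left(0 \right)} - 600\right) \left(-1406 - 1186\right) = \left(- \frac{1}{30} - 600\right) \left(-1406 - 1186\right) = \left(- \frac{18001}{30}\right) \left(-2592\right) = \frac{7776432}{5}$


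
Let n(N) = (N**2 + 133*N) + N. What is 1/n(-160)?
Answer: 1/4160 ≈ 0.00024038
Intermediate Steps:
n(N) = N**2 + 134*N
1/n(-160) = 1/(-160*(134 - 160)) = 1/(-160*(-26)) = 1/4160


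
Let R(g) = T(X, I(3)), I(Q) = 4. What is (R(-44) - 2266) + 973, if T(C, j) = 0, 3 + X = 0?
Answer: -1293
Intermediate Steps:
X = -3 (X = -3 + 0 = -3)
R(g) = 0
(R(-44) - 2266) + 973 = (0 - 2266) + 973 = -2266 + 973 = -1293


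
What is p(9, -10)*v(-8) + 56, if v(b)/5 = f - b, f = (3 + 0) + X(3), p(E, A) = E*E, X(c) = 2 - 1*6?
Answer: 2891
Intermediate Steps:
X(c) = -4 (X(c) = 2 - 6 = -4)
p(E, A) = E**2
f = -1 (f = (3 + 0) - 4 = 3 - 4 = -1)
v(b) = -5 - 5*b (v(b) = 5*(-1 - b) = -5 - 5*b)
p(9, -10)*v(-8) + 56 = 9**2*(-5 - 5*(-8)) + 56 = 81*(-5 + 40) + 56 = 81*35 + 56 = 2835 + 56 = 2891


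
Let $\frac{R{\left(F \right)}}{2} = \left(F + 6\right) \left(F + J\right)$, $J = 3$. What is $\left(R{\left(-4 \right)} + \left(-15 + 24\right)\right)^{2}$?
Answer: $25$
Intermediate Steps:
$R{\left(F \right)} = 2 \left(3 + F\right) \left(6 + F\right)$ ($R{\left(F \right)} = 2 \left(F + 6\right) \left(F + 3\right) = 2 \left(6 + F\right) \left(3 + F\right) = 2 \left(3 + F\right) \left(6 + F\right)$)
$\left(R{\left(-4 \right)} + \left(-15 + 24\right)\right)^{2} = \left(\left(36 + 2 \left(-4\right)^{2} + 18 \left(-4\right)\right) + \left(-15 + 24\right)\right)^{2} = \left(\left(36 + 2 \cdot 16 - 72\right) + 9\right)^{2} = \left(\left(36 + 32 - 72\right) + 9\right)^{2} = \left(-4 + 9\right)^{2} = 5^{2} = 25$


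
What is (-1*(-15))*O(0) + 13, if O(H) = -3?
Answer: -32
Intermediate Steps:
(-1*(-15))*O(0) + 13 = -1*(-15)*(-3) + 13 = 15*(-3) + 13 = -45 + 13 = -32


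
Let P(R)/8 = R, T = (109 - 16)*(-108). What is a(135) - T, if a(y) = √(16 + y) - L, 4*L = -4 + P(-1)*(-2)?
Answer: 10041 + √151 ≈ 10053.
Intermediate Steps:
T = -10044 (T = 93*(-108) = -10044)
P(R) = 8*R
L = 3 (L = (-4 + (8*(-1))*(-2))/4 = (-4 - 8*(-2))/4 = (-4 + 16)/4 = (¼)*12 = 3)
a(y) = -3 + √(16 + y) (a(y) = √(16 + y) - 1*3 = √(16 + y) - 3 = -3 + √(16 + y))
a(135) - T = (-3 + √(16 + 135)) - 1*(-10044) = (-3 + √151) + 10044 = 10041 + √151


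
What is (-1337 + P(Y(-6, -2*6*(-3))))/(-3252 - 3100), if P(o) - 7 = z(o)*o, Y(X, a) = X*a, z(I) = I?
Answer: -22663/3176 ≈ -7.1357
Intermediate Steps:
P(o) = 7 + o² (P(o) = 7 + o*o = 7 + o²)
(-1337 + P(Y(-6, -2*6*(-3))))/(-3252 - 3100) = (-1337 + (7 + (-6*(-2*6)*(-3))²))/(-3252 - 3100) = (-1337 + (7 + (-(-72)*(-3))²))/(-6352) = (-1337 + (7 + (-6*36)²))*(-1/6352) = (-1337 + (7 + (-216)²))*(-1/6352) = (-1337 + (7 + 46656))*(-1/6352) = (-1337 + 46663)*(-1/6352) = 45326*(-1/6352) = -22663/3176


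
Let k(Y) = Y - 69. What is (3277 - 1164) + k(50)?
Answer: 2094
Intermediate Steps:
k(Y) = -69 + Y
(3277 - 1164) + k(50) = (3277 - 1164) + (-69 + 50) = 2113 - 19 = 2094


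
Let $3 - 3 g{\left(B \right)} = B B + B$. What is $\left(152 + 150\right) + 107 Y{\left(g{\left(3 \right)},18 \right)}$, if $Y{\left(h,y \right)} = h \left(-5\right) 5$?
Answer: $8327$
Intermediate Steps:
$g{\left(B \right)} = 1 - \frac{B}{3} - \frac{B^{2}}{3}$ ($g{\left(B \right)} = 1 - \frac{B B + B}{3} = 1 - \frac{B^{2} + B}{3} = 1 - \frac{B + B^{2}}{3} = 1 - \left(\frac{B}{3} + \frac{B^{2}}{3}\right) = 1 - \frac{B}{3} - \frac{B^{2}}{3}$)
$Y{\left(h,y \right)} = - 25 h$ ($Y{\left(h,y \right)} = - 5 h 5 = - 25 h$)
$\left(152 + 150\right) + 107 Y{\left(g{\left(3 \right)},18 \right)} = \left(152 + 150\right) + 107 \left(- 25 \left(1 - 1 - \frac{3^{2}}{3}\right)\right) = 302 + 107 \left(- 25 \left(1 - 1 - 3\right)\right) = 302 + 107 \left(\left(-25\right) \left(-3\right)\right) = 302 + 107 \cdot 75 = 302 + 8025 = 8327$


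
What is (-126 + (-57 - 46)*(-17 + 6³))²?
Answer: 425308129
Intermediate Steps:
(-126 + (-57 - 46)*(-17 + 6³))² = (-126 - 103*(-17 + 216))² = (-126 - 103*199)² = (-126 - 20497)² = (-20623)² = 425308129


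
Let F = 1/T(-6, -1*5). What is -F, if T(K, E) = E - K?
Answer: -1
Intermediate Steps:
F = 1 (F = 1/(-1*5 - 1*(-6)) = 1/(-5 + 6) = 1/1 = 1)
-F = -1*1 = -1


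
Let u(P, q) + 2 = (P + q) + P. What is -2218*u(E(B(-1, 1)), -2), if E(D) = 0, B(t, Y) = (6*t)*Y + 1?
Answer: 8872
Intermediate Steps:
B(t, Y) = 1 + 6*Y*t (B(t, Y) = 6*Y*t + 1 = 1 + 6*Y*t)
u(P, q) = -2 + q + 2*P (u(P, q) = -2 + ((P + q) + P) = -2 + (q + 2*P) = -2 + q + 2*P)
-2218*u(E(B(-1, 1)), -2) = -2218*(-2 - 2 + 2*0) = -2218*(-2 - 2 + 0) = -2218*(-4) = 8872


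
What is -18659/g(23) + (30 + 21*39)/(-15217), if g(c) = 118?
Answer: -284034185/1795606 ≈ -158.18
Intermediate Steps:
-18659/g(23) + (30 + 21*39)/(-15217) = -18659/118 + (30 + 21*39)/(-15217) = -18659*1/118 + (30 + 819)*(-1/15217) = -18659/118 + 849*(-1/15217) = -18659/118 - 849/15217 = -284034185/1795606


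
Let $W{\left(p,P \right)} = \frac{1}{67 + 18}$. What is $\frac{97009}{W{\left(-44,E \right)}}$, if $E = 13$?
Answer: $8245765$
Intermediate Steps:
$W{\left(p,P \right)} = \frac{1}{85}$
$\frac{97009}{W{\left(-44,E \right)}} = 97009 \frac{1}{\frac{1}{85}} = 97009 \cdot 85 = 8245765$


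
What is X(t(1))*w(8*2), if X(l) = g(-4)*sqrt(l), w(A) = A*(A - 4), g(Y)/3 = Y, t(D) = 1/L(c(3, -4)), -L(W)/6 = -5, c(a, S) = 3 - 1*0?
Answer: -384*sqrt(30)/5 ≈ -420.65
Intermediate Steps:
c(a, S) = 3 (c(a, S) = 3 + 0 = 3)
L(W) = 30 (L(W) = -6*(-5) = 30)
t(D) = 1/30
g(Y) = 3*Y
w(A) = A*(-4 + A)
X(l) = -12*sqrt(l) (X(l) = (3*(-4))*sqrt(l) = -12*sqrt(l))
X(t(1))*w(8*2) = (-2*sqrt(30)/5)*((8*2)*(-4 + 8*2)) = (-2*sqrt(30)/5)*(16*(-4 + 16)) = (-2*sqrt(30)/5)*(16*12) = -2*sqrt(30)/5*192 = -384*sqrt(30)/5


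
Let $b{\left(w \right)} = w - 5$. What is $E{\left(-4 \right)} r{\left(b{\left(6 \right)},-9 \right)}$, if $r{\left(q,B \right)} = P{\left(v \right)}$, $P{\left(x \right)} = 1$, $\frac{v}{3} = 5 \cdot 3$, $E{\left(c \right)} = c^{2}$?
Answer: $16$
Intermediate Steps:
$v = 45$ ($v = 3 \cdot 5 \cdot 3 = 3 \cdot 15 = 45$)
$b{\left(w \right)} = -5 + w$ ($b{\left(w \right)} = w - 5 = -5 + w$)
$r{\left(q,B \right)} = 1$
$E{\left(-4 \right)} r{\left(b{\left(6 \right)},-9 \right)} = \left(-4\right)^{2} \cdot 1 = 16 \cdot 1 = 16$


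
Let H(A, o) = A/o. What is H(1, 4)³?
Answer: 1/64 ≈ 0.015625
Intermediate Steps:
H(1, 4)³ = (1/4)³ = (1*(¼))³ = (¼)³ = 1/64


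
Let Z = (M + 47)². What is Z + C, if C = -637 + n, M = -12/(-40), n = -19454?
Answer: -1785371/100 ≈ -17854.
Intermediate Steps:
M = 3/10 (M = -12*(-1/40) = 3/10 ≈ 0.30000)
C = -20091 (C = -637 - 19454 = -20091)
Z = 223729/100 (Z = (3/10 + 47)² = (473/10)² = 223729/100 ≈ 2237.3)
Z + C = 223729/100 - 20091 = -1785371/100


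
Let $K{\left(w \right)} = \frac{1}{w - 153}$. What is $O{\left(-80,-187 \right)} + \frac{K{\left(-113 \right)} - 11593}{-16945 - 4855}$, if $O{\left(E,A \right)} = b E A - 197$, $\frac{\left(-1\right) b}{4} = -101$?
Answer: $\frac{35045880112139}{5798800} \approx 6.0436 \cdot 10^{6}$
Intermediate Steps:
$b = 404$ ($b = \left(-4\right) \left(-101\right) = 404$)
$O{\left(E,A \right)} = -197 + 404 A E$ ($O{\left(E,A \right)} = 404 E A - 197 = 404 A E - 197 = -197 + 404 A E$)
$K{\left(w \right)} = \frac{1}{-153 + w}$
$O{\left(-80,-187 \right)} + \frac{K{\left(-113 \right)} - 11593}{-16945 - 4855} = \left(-197 + 404 \left(-187\right) \left(-80\right)\right) + \frac{\frac{1}{-153 - 113} - 11593}{-16945 - 4855} = \left(-197 + 6043840\right) + \frac{\frac{1}{-266} - 11593}{-21800} = 6043643 + \left(- \frac{1}{266} - 11593\right) \left(- \frac{1}{21800}\right) = 6043643 - - \frac{3083739}{5798800} = 6043643 + \frac{3083739}{5798800} = \frac{35045880112139}{5798800}$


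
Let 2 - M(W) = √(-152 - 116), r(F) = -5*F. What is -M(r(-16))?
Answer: -2 + 2*I*√67 ≈ -2.0 + 16.371*I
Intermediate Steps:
M(W) = 2 - 2*I*√67 (M(W) = 2 - √(-152 - 116) = 2 - √(-268) = 2 - 2*I*√67)
-M(r(-16)) = -(2 - 2*I*√67) = -2 + 2*I*√67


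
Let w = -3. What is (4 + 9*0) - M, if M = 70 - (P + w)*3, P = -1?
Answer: -78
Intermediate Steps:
M = 82 (M = 70 - (-1 - 3)*3 = 70 - (-4)*3 = 70 - 1*(-12) = 70 + 12 = 82)
(4 + 9*0) - M = (4 + 9*0) - 1*82 = (4 + 0) - 82 = 4 - 82 = -78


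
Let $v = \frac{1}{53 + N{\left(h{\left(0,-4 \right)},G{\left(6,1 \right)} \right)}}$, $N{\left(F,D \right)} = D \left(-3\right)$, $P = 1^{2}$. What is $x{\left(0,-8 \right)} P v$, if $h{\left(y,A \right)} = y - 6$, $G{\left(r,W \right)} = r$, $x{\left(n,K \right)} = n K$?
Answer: $0$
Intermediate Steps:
$x{\left(n,K \right)} = K n$
$h{\left(y,A \right)} = -6 + y$ ($h{\left(y,A \right)} = y - 6 = -6 + y$)
$P = 1$
$N{\left(F,D \right)} = - 3 D$
$v = \frac{1}{35}$ ($v = \frac{1}{53 - 18} = \frac{1}{35} \approx 0.028571$)
$x{\left(0,-8 \right)} P v = \left(-8\right) 0 \cdot 1 \cdot \frac{1}{35} = 0 \cdot 1 \cdot \frac{1}{35} = 0 \cdot \frac{1}{35} = 0$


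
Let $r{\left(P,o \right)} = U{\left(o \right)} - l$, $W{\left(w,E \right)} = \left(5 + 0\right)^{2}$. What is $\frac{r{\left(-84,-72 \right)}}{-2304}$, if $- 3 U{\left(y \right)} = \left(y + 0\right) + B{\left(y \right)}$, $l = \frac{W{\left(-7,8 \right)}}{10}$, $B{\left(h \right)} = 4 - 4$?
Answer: $- \frac{43}{4608} \approx -0.0093316$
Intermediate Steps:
$W{\left(w,E \right)} = 25$ ($W{\left(w,E \right)} = 5^{2} = 25$)
$B{\left(h \right)} = 0$ ($B{\left(h \right)} = 4 - 4 = 0$)
$l = \frac{5}{2}$ ($l = \frac{25}{10} = 25 \cdot \frac{1}{10} = \frac{5}{2} \approx 2.5$)
$U{\left(y \right)} = - \frac{y}{3}$ ($U{\left(y \right)} = - \frac{\left(y + 0\right) + 0}{3} = - \frac{y + 0}{3} = - \frac{y}{3}$)
$r{\left(P,o \right)} = - \frac{5}{2} - \frac{o}{3}$ ($r{\left(P,o \right)} = - \frac{o}{3} - \frac{5}{2} = - \frac{5}{2} - \frac{o}{3}$)
$\frac{r{\left(-84,-72 \right)}}{-2304} = \frac{- \frac{5}{2} - -24}{-2304} = \left(- \frac{5}{2} + 24\right) \left(- \frac{1}{2304}\right) = \frac{43}{2} \left(- \frac{1}{2304}\right) = - \frac{43}{4608}$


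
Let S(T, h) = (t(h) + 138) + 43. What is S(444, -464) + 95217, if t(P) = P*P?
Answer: 310694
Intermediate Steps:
t(P) = P²
S(T, h) = 181 + h² (S(T, h) = (h² + 138) + 43 = (138 + h²) + 43 = 181 + h²)
S(444, -464) + 95217 = (181 + (-464)²) + 95217 = (181 + 215296) + 95217 = 215477 + 95217 = 310694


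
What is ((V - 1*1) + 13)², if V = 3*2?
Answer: 324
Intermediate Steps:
V = 6
((V - 1*1) + 13)² = ((6 - 1*1) + 13)² = ((6 - 1) + 13)² = (5 + 13)² = 18² = 324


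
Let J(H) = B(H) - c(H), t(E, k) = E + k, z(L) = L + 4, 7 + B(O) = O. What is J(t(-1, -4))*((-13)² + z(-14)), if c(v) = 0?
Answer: -1908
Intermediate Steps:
B(O) = -7 + O
z(L) = 4 + L
J(H) = -7 + H (J(H) = (-7 + H) - 1*0 = (-7 + H) + 0 = -7 + H)
J(t(-1, -4))*((-13)² + z(-14)) = (-7 + (-1 - 4))*((-13)² + (4 - 14)) = (-7 - 5)*(169 - 10) = -12*159 = -1908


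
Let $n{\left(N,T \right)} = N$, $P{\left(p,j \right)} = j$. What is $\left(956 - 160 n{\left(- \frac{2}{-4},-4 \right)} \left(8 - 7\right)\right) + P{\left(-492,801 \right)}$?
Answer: $1677$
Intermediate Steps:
$\left(956 - 160 n{\left(- \frac{2}{-4},-4 \right)} \left(8 - 7\right)\right) + P{\left(-492,801 \right)} = \left(956 - 160 - \frac{2}{-4} \left(8 - 7\right)\right) + 801 = \left(956 - 160 \left(-2\right) \left(- \frac{1}{4}\right) 1\right) + 801 = \left(956 - 160 \cdot \frac{1}{2} \cdot 1\right) + 801 = \left(956 - 80\right) + 801 = 876 + 801 = 1677$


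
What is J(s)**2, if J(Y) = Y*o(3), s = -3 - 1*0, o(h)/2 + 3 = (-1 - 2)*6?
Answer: 15876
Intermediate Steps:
o(h) = -42 (o(h) = -6 + 2*((-1 - 2)*6) = -6 + 2*(-3*6) = -6 + 2*(-18) = -6 - 36 = -42)
s = -3 (s = -3 + 0 = -3)
J(Y) = -42*Y (J(Y) = Y*(-42) = -42*Y)
J(s)**2 = (-42*(-3))**2 = 126**2 = 15876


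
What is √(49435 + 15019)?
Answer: √64454 ≈ 253.88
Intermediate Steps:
√(49435 + 15019) = √64454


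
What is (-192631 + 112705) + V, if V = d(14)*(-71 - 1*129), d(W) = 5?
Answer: -80926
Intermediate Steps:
V = -1000 (V = 5*(-71 - 1*129) = 5*(-71 - 129) = 5*(-200) = -1000)
(-192631 + 112705) + V = (-192631 + 112705) - 1000 = -79926 - 1000 = -80926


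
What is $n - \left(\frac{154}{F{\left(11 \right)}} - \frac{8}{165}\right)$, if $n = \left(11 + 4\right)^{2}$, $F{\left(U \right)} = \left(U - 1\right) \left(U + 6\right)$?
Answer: $\frac{125744}{561} \approx 224.14$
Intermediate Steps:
$F{\left(U \right)} = \left(-1 + U\right) \left(6 + U\right)$
$n = 225$ ($n = 15^{2} = 225$)
$n - \left(\frac{154}{F{\left(11 \right)}} - \frac{8}{165}\right) = 225 - \left(\frac{154}{-6 + 11^{2} + 5 \cdot 11} - \frac{8}{165}\right) = 225 - \left(\frac{154}{-6 + 121 + 55} - \frac{8}{165}\right) = 225 - \left(\frac{154}{170} - \frac{8}{165}\right) = 225 - \left(154 \cdot \frac{1}{170} - \frac{8}{165}\right) = 225 - \left(\frac{77}{85} - \frac{8}{165}\right) = 225 - \frac{481}{561} = \frac{125744}{561}$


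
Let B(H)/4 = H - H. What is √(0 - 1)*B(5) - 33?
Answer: -33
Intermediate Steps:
B(H) = 0 (B(H) = 4*(H - H) = 4*0 = 0)
√(0 - 1)*B(5) - 33 = √(0 - 1)*0 - 33 = √(-1)*0 - 33 = I*0 - 33 = 0 - 33 = -33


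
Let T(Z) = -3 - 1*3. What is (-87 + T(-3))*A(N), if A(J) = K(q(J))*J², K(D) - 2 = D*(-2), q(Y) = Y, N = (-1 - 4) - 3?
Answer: -107136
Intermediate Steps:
N = -8 (N = -5 - 3 = -8)
T(Z) = -6 (T(Z) = -3 - 3 = -6)
K(D) = 2 - 2*D (K(D) = 2 + D*(-2) = 2 - 2*D)
A(J) = J²*(2 - 2*J) (A(J) = (2 - 2*J)*J² = J²*(2 - 2*J))
(-87 + T(-3))*A(N) = (-87 - 6)*(2*(-8)²*(1 - 1*(-8))) = -186*64*(1 + 8) = -186*64*9 = -93*1152 = -107136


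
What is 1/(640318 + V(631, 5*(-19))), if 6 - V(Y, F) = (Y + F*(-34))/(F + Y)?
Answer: 536/343209803 ≈ 1.5617e-6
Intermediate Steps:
V(Y, F) = 6 - (Y - 34*F)/(F + Y) (V(Y, F) = 6 - (Y + F*(-34))/(F + Y) = 6 - (Y - 34*F)/(F + Y))
1/(640318 + V(631, 5*(-19))) = 1/(640318 + 5*(631 + 8*(5*(-19)))/(5*(-19) + 631)) = 1/(640318 + 5*(631 + 8*(-95))/(-95 + 631)) = 1/(640318 + 5*(631 - 760)/536) = 1/(640318 + 5*(1/536)*(-129)) = 1/(640318 - 645/536) = 1/(343209803/536) = 536/343209803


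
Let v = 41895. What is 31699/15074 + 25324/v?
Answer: 1709763581/631525230 ≈ 2.7074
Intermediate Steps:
31699/15074 + 25324/v = 31699/15074 + 25324/41895 = 1709763581/631525230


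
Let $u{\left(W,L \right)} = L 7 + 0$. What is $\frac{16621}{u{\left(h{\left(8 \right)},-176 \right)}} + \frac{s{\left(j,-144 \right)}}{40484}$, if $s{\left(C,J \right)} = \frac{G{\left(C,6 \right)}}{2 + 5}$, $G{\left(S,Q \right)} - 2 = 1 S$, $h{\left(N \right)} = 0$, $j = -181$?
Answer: $- \frac{15293547}{1133552} \approx -13.492$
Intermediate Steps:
$G{\left(S,Q \right)} = 2 + S$ ($G{\left(S,Q \right)} = 2 + 1 S = 2 + S$)
$s{\left(C,J \right)} = \frac{2}{7} + \frac{C}{7}$ ($s{\left(C,J \right)} = \frac{2 + C}{2 + 5} = \frac{2 + C}{7} = \frac{2}{7} + \frac{C}{7}$)
$u{\left(W,L \right)} = 7 L$ ($u{\left(W,L \right)} = 7 L + 0 = 7 L$)
$\frac{16621}{u{\left(h{\left(8 \right)},-176 \right)}} + \frac{s{\left(j,-144 \right)}}{40484} = \frac{16621}{7 \left(-176\right)} + \frac{\frac{2}{7} + \frac{1}{7} \left(-181\right)}{40484} = \frac{16621}{-1232} + \left(\frac{2}{7} - \frac{181}{7}\right) \frac{1}{40484} = 16621 \left(- \frac{1}{1232}\right) - \frac{179}{283388} = - \frac{1511}{112} - \frac{179}{283388} = - \frac{15293547}{1133552}$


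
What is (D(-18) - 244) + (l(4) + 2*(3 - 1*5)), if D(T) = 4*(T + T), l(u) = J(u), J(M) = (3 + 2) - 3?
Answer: -390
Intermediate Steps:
J(M) = 2 (J(M) = 5 - 3 = 2)
l(u) = 2
D(T) = 8*T (D(T) = 4*(2*T) = 8*T)
(D(-18) - 244) + (l(4) + 2*(3 - 1*5)) = (8*(-18) - 244) + (2 + 2*(3 - 1*5)) = (-144 - 244) + (2 + 2*(3 - 5)) = -388 + (2 + 2*(-2)) = -388 + (2 - 4) = -388 - 2 = -390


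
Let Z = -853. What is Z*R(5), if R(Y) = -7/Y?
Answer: 5971/5 ≈ 1194.2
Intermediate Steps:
Z*R(5) = -(-5971)/5 = -853*(-7/5) = 5971/5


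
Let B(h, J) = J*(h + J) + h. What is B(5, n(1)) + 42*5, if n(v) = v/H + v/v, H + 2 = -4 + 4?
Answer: 871/4 ≈ 217.75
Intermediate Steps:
H = -2 (H = -2 + (-4 + 4) = -2 + 0 = -2)
n(v) = 1 - v/2 (n(v) = v/(-2) + v/v = v*(-½) + 1 = -v/2 + 1 = 1 - v/2)
B(h, J) = h + J*(J + h) (B(h, J) = J*(J + h) + h = h + J*(J + h))
B(5, n(1)) + 42*5 = (5 + (1 - ½*1)² + (1 - ½*1)*5) + 42*5 = (5 + (1 - ½)² + (1 - ½)*5) + 210 = (5 + (½)² + (½)*5) + 210 = (5 + ¼ + 5/2) + 210 = 31/4 + 210 = 871/4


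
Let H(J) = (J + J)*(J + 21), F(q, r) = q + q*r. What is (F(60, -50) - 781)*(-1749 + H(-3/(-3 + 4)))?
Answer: 6909897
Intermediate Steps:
H(J) = 2*J*(21 + J) (H(J) = (2*J)*(21 + J) = 2*J*(21 + J))
(F(60, -50) - 781)*(-1749 + H(-3/(-3 + 4))) = (60*(1 - 50) - 781)*(-1749 + 2*(-3/(-3 + 4))*(21 - 3/(-3 + 4))) = (60*(-49) - 781)*(-1749 + 2*(-3/1)*(21 - 3/1)) = (-2940 - 781)*(-1749 + 2*(1*(-3))*(21 + 1*(-3))) = -3721*(-1749 + 2*(-3)*(21 - 3)) = -3721*(-1749 + 2*(-3)*18) = -3721*(-1749 - 108) = -3721*(-1857) = 6909897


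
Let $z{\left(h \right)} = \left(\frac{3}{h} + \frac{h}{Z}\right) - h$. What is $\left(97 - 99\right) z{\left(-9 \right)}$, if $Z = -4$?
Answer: $- \frac{131}{6} \approx -21.833$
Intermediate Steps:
$z{\left(h \right)} = \frac{3}{h} - \frac{5 h}{4}$ ($z{\left(h \right)} = \left(\frac{3}{h} + \frac{h}{-4}\right) - h = \left(\frac{3}{h} + h \left(- \frac{1}{4}\right)\right) - h = \left(\frac{3}{h} - \frac{h}{4}\right) - h = \frac{3}{h} - \frac{5 h}{4}$)
$\left(97 - 99\right) z{\left(-9 \right)} = \left(97 - 99\right) \left(\frac{3}{-9} - - \frac{45}{4}\right) = - 2 \left(3 \left(- \frac{1}{9}\right) + \frac{45}{4}\right) = - 2 \left(- \frac{1}{3} + \frac{45}{4}\right) = \left(-2\right) \frac{131}{12} = - \frac{131}{6}$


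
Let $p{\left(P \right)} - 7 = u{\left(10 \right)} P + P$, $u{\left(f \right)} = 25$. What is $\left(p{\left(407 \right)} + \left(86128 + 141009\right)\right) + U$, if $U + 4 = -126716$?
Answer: $111006$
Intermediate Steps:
$U = -126720$ ($U = -4 - 126716 = -126720$)
$p{\left(P \right)} = 7 + 26 P$ ($p{\left(P \right)} = 7 + \left(25 P + P\right) = 7 + 26 P$)
$\left(p{\left(407 \right)} + \left(86128 + 141009\right)\right) + U = \left(\left(7 + 26 \cdot 407\right) + \left(86128 + 141009\right)\right) - 126720 = \left(\left(7 + 10582\right) + 227137\right) - 126720 = \left(10589 + 227137\right) - 126720 = 237726 - 126720 = 111006$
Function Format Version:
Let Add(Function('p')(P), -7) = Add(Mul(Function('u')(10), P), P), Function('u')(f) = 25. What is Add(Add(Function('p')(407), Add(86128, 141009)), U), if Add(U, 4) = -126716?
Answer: 111006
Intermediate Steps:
U = -126720 (U = Add(-4, -126716) = -126720)
Function('p')(P) = Add(7, Mul(26, P)) (Function('p')(P) = Add(7, Add(Mul(25, P), P)) = Add(7, Mul(26, P)))
Add(Add(Function('p')(407), Add(86128, 141009)), U) = Add(Add(Add(7, Mul(26, 407)), Add(86128, 141009)), -126720) = Add(Add(Add(7, 10582), 227137), -126720) = Add(Add(10589, 227137), -126720) = Add(237726, -126720) = 111006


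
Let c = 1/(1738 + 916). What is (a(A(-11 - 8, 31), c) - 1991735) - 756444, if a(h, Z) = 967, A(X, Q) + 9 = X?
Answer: -2747212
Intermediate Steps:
A(X, Q) = -9 + X
c = 1/2654 ≈ 0.00037679
(a(A(-11 - 8, 31), c) - 1991735) - 756444 = (967 - 1991735) - 756444 = -1990768 - 756444 = -2747212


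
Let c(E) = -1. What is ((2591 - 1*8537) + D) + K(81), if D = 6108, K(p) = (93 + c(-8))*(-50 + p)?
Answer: 3014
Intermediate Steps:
K(p) = -4600 + 92*p (K(p) = (93 - 1)*(-50 + p) = 92*(-50 + p) = -4600 + 92*p)
((2591 - 1*8537) + D) + K(81) = ((2591 - 1*8537) + 6108) + (-4600 + 92*81) = ((2591 - 8537) + 6108) + (-4600 + 7452) = (-5946 + 6108) + 2852 = 162 + 2852 = 3014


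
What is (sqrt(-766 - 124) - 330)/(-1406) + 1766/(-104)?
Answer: -612169/36556 - I*sqrt(890)/1406 ≈ -16.746 - 0.021218*I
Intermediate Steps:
(sqrt(-766 - 124) - 330)/(-1406) + 1766/(-104) = (sqrt(-890) - 330)*(-1/1406) + 1766*(-1/104) = (I*sqrt(890) - 330)*(-1/1406) - 883/52 = (-330 + I*sqrt(890))*(-1/1406) - 883/52 = (165/703 - I*sqrt(890)/1406) - 883/52 = -612169/36556 - I*sqrt(890)/1406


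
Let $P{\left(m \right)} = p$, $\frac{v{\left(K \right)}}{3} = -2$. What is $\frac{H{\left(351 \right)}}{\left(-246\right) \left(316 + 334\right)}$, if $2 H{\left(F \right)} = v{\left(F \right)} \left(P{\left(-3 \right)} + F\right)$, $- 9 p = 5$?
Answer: $\frac{1577}{239850} \approx 0.0065749$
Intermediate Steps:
$v{\left(K \right)} = -6$ ($v{\left(K \right)} = 3 \left(-2\right) = -6$)
$p = - \frac{5}{9}$ ($p = \left(- \frac{1}{9}\right) 5 = - \frac{5}{9} \approx -0.55556$)
$P{\left(m \right)} = - \frac{5}{9}$
$H{\left(F \right)} = \frac{5}{3} - 3 F$ ($H{\left(F \right)} = \frac{\left(-6\right) \left(- \frac{5}{9} + F\right)}{2} = \frac{\frac{10}{3} - 6 F}{2} = \frac{5}{3} - 3 F$)
$\frac{H{\left(351 \right)}}{\left(-246\right) \left(316 + 334\right)} = \frac{\frac{5}{3} - 1053}{\left(-246\right) \left(316 + 334\right)} = \frac{\frac{5}{3} - 1053}{\left(-246\right) 650} = - \frac{3154}{3 \left(-159900\right)} = \left(- \frac{3154}{3}\right) \left(- \frac{1}{159900}\right) = \frac{1577}{239850}$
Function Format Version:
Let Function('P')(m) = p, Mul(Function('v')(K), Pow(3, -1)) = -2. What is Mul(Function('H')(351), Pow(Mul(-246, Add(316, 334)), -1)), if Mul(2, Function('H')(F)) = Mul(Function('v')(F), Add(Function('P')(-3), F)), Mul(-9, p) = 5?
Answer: Rational(1577, 239850) ≈ 0.0065749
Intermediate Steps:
Function('v')(K) = -6 (Function('v')(K) = Mul(3, -2) = -6)
p = Rational(-5, 9) (p = Mul(Rational(-1, 9), 5) = Rational(-5, 9) ≈ -0.55556)
Function('P')(m) = Rational(-5, 9)
Function('H')(F) = Add(Rational(5, 3), Mul(-3, F)) (Function('H')(F) = Mul(Rational(1, 2), Mul(-6, Add(Rational(-5, 9), F))) = Mul(Rational(1, 2), Add(Rational(10, 3), Mul(-6, F))) = Add(Rational(5, 3), Mul(-3, F)))
Mul(Function('H')(351), Pow(Mul(-246, Add(316, 334)), -1)) = Mul(Add(Rational(5, 3), Mul(-3, 351)), Pow(Mul(-246, Add(316, 334)), -1)) = Mul(Add(Rational(5, 3), -1053), Pow(Mul(-246, 650), -1)) = Mul(Rational(-3154, 3), Pow(-159900, -1)) = Mul(Rational(-3154, 3), Rational(-1, 159900)) = Rational(1577, 239850)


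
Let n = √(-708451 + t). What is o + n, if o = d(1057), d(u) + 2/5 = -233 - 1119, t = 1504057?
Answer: -6762/5 + √795606 ≈ -460.43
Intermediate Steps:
d(u) = -6762/5 (d(u) = -⅖ + (-233 - 1119) = -⅖ - 1352 = -6762/5)
o = -6762/5 ≈ -1352.4
n = √795606 (n = √(-708451 + 1504057) = √795606 ≈ 891.97)
o + n = -6762/5 + √795606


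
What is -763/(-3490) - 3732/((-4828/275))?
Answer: 896367691/4212430 ≈ 212.79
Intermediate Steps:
-763/(-3490) - 3732/((-4828/275)) = -763*(-1/3490) - 3732/((-4828*1/275)) = 763/3490 - 3732/(-4828/275) = 763/3490 - 3732*(-275/4828) = 763/3490 + 256575/1207 = 896367691/4212430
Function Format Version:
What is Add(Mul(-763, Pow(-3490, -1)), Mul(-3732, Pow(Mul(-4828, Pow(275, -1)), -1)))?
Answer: Rational(896367691, 4212430) ≈ 212.79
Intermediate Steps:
Add(Mul(-763, Pow(-3490, -1)), Mul(-3732, Pow(Mul(-4828, Pow(275, -1)), -1))) = Add(Mul(-763, Rational(-1, 3490)), Mul(-3732, Pow(Mul(-4828, Rational(1, 275)), -1))) = Add(Rational(763, 3490), Mul(-3732, Pow(Rational(-4828, 275), -1))) = Add(Rational(763, 3490), Mul(-3732, Rational(-275, 4828))) = Add(Rational(763, 3490), Rational(256575, 1207)) = Rational(896367691, 4212430)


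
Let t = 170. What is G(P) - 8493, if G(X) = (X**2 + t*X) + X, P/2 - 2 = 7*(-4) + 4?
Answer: -14081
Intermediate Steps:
P = -44 (P = 4 + 2*(7*(-4) + 4) = 4 + 2*(-28 + 4) = 4 + 2*(-24) = 4 - 48 = -44)
G(X) = X**2 + 171*X (G(X) = (X**2 + 170*X) + X = X**2 + 171*X)
G(P) - 8493 = -44*(171 - 44) - 8493 = -44*127 - 8493 = -5588 - 8493 = -14081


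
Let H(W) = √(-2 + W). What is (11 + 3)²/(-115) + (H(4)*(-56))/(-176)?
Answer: -196/115 + 7*√2/22 ≈ -1.2544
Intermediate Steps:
(11 + 3)²/(-115) + (H(4)*(-56))/(-176) = (11 + 3)²/(-115) + (√(-2 + 4)*(-56))/(-176) = 14²*(-1/115) + (√2*(-56))*(-1/176) = 196*(-1/115) - 56*√2*(-1/176) = -196/115 + 7*√2/22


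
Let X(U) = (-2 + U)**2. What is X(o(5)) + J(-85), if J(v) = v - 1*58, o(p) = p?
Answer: -134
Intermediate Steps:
J(v) = -58 + v (J(v) = v - 58 = -58 + v)
X(o(5)) + J(-85) = (-2 + 5)**2 + (-58 - 85) = 3**2 - 143 = 9 - 143 = -134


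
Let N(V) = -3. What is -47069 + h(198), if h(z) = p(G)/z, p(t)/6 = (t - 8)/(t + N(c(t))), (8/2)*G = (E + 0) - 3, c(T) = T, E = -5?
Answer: -1553275/33 ≈ -47069.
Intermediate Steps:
G = -2 (G = ((-5 + 0) - 3)/4 = (-5 - 3)/4 = (¼)*(-8) = -2)
p(t) = 6*(-8 + t)/(-3 + t) (p(t) = 6*((t - 8)/(t - 3)) = 6*((-8 + t)/(-3 + t)) = 6*(-8 + t)/(-3 + t))
h(z) = 12/z (h(z) = (6*(-8 - 2)/(-3 - 2))/z = (6*(-10)/(-5))/z = (6*(-⅕)*(-10))/z = 12/z)
-47069 + h(198) = -47069 + 12/198 = -47069 + 12*(1/198) = -47069 + 2/33 = -1553275/33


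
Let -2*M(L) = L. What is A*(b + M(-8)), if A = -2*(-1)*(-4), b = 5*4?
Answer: -192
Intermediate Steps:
M(L) = -L/2
b = 20
A = -8 (A = 2*(-4) = -8)
A*(b + M(-8)) = -8*(20 - 1/2*(-8)) = -8*(20 + 4) = -8*24 = -192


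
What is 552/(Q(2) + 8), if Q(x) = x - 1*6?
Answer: 138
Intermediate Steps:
Q(x) = -6 + x (Q(x) = x - 6 = -6 + x)
552/(Q(2) + 8) = 552/((-6 + 2) + 8) = 552/(-4 + 8) = 552/4 = (1/4)*552 = 138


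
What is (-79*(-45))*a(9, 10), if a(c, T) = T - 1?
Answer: 31995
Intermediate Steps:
a(c, T) = -1 + T
(-79*(-45))*a(9, 10) = (-79*(-45))*(-1 + 10) = 3555*9 = 31995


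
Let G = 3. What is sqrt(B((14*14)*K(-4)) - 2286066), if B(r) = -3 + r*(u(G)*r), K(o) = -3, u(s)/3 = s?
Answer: sqrt(825627) ≈ 908.64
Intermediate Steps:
u(s) = 3*s
B(r) = -3 + 9*r**2 (B(r) = -3 + r*((3*3)*r) = -3 + r*(9*r) = -3 + 9*r**2)
sqrt(B((14*14)*K(-4)) - 2286066) = sqrt((-3 + 9*((14*14)*(-3))**2) - 2286066) = sqrt((-3 + 9*(196*(-3))**2) - 2286066) = sqrt((-3 + 9*(-588)**2) - 2286066) = sqrt((-3 + 9*345744) - 2286066) = sqrt((-3 + 3111696) - 2286066) = sqrt(3111693 - 2286066) = sqrt(825627)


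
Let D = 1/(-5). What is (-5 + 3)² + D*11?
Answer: 9/5 ≈ 1.8000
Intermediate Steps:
D = -⅕ ≈ -0.20000
(-5 + 3)² + D*11 = (-5 + 3)² - ⅕*11 = (-2)² - 11/5 = 4 - 11/5 = 9/5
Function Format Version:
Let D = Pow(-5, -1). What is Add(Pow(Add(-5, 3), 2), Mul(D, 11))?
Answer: Rational(9, 5) ≈ 1.8000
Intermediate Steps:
D = Rational(-1, 5) ≈ -0.20000
Add(Pow(Add(-5, 3), 2), Mul(D, 11)) = Add(Pow(Add(-5, 3), 2), Mul(Rational(-1, 5), 11)) = Add(Pow(-2, 2), Rational(-11, 5)) = Add(4, Rational(-11, 5)) = Rational(9, 5)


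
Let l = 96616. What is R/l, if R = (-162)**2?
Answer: 6561/24154 ≈ 0.27163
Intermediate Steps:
R = 26244
R/l = 26244/96616 = 26244*(1/96616) = 6561/24154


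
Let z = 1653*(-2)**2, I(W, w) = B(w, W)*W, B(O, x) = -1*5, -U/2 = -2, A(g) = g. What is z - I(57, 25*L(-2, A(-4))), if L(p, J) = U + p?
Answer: 6897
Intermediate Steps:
U = 4 (U = -2*(-2) = 4)
L(p, J) = 4 + p
B(O, x) = -5
I(W, w) = -5*W
z = 6612 (z = 1653*4 = 6612)
z - I(57, 25*L(-2, A(-4))) = 6612 - (-5)*57 = 6612 - 1*(-285) = 6612 + 285 = 6897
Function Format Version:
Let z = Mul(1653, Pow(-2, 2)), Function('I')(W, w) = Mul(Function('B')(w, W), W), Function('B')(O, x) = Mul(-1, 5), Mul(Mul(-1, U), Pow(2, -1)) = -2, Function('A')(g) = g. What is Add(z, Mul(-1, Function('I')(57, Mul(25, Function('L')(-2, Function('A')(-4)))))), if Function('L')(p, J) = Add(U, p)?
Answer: 6897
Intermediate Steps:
U = 4 (U = Mul(-2, -2) = 4)
Function('L')(p, J) = Add(4, p)
Function('B')(O, x) = -5
Function('I')(W, w) = Mul(-5, W)
z = 6612 (z = Mul(1653, 4) = 6612)
Add(z, Mul(-1, Function('I')(57, Mul(25, Function('L')(-2, Function('A')(-4)))))) = Add(6612, Mul(-1, Mul(-5, 57))) = Add(6612, Mul(-1, -285)) = Add(6612, 285) = 6897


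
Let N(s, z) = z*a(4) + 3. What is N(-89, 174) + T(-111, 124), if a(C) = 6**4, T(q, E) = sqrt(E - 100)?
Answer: 225507 + 2*sqrt(6) ≈ 2.2551e+5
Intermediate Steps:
T(q, E) = sqrt(-100 + E)
a(C) = 1296
N(s, z) = 3 + 1296*z (N(s, z) = z*1296 + 3 = 1296*z + 3 = 3 + 1296*z)
N(-89, 174) + T(-111, 124) = (3 + 1296*174) + sqrt(-100 + 124) = (3 + 225504) + sqrt(24) = 225507 + 2*sqrt(6)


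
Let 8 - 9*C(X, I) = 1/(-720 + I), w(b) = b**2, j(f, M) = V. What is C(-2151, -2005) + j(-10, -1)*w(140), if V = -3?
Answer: -480682733/8175 ≈ -58799.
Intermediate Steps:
j(f, M) = -3
C(X, I) = 8/9 - 1/(9*(-720 + I))
C(-2151, -2005) + j(-10, -1)*w(140) = (-5761 + 8*(-2005))/(9*(-720 - 2005)) - 3*140**2 = (1/9)*(-5761 - 16040)/(-2725) - 3*19600 = (1/9)*(-1/2725)*(-21801) - 58800 = 7267/8175 - 58800 = -480682733/8175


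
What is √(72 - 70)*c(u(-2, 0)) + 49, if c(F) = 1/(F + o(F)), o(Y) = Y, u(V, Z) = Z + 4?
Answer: 49 + √2/8 ≈ 49.177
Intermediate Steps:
u(V, Z) = 4 + Z
c(F) = 1/(2*F) (c(F) = 1/(F + F) = 1/(2*F))
√(72 - 70)*c(u(-2, 0)) + 49 = √(72 - 70)*(1/(2*(4 + 0))) + 49 = √2*((½)/4) + 49 = √2*((½)*(¼)) + 49 = √2*(⅛) + 49 = √2/8 + 49 = 49 + √2/8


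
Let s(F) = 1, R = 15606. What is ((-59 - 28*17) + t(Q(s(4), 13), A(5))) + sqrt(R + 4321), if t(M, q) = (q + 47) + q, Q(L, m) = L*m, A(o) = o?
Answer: -478 + sqrt(19927) ≈ -336.84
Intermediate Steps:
t(M, q) = 47 + 2*q (t(M, q) = (47 + q) + q = 47 + 2*q)
((-59 - 28*17) + t(Q(s(4), 13), A(5))) + sqrt(R + 4321) = ((-59 - 28*17) + (47 + 2*5)) + sqrt(15606 + 4321) = ((-59 - 476) + (47 + 10)) + sqrt(19927) = (-535 + 57) + sqrt(19927) = -478 + sqrt(19927)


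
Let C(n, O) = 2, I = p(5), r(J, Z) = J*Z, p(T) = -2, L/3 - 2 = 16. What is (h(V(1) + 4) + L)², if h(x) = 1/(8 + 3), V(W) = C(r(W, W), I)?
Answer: 354025/121 ≈ 2925.8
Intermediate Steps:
L = 54 (L = 6 + 3*16 = 6 + 48 = 54)
I = -2
V(W) = 2
h(x) = 1/11
(h(V(1) + 4) + L)² = (1/11 + 54)² = (595/11)² = 354025/121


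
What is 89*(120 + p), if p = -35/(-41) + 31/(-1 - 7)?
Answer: 3414841/328 ≈ 10411.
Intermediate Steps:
p = -991/328 (p = -35*(-1/41) + 31/(-8) = 35/41 + 31*(-⅛) = 35/41 - 31/8 = -991/328 ≈ -3.0213)
89*(120 + p) = 89*(120 - 991/328) = 89*(38369/328) = 3414841/328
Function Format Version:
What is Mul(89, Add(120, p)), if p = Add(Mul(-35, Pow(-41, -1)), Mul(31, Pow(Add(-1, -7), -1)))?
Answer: Rational(3414841, 328) ≈ 10411.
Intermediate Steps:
p = Rational(-991, 328) (p = Add(Mul(-35, Rational(-1, 41)), Mul(31, Pow(-8, -1))) = Add(Rational(35, 41), Mul(31, Rational(-1, 8))) = Add(Rational(35, 41), Rational(-31, 8)) = Rational(-991, 328) ≈ -3.0213)
Mul(89, Add(120, p)) = Mul(89, Add(120, Rational(-991, 328))) = Mul(89, Rational(38369, 328)) = Rational(3414841, 328)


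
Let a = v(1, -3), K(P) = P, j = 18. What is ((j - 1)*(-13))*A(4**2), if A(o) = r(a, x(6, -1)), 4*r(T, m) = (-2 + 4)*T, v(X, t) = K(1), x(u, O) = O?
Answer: -221/2 ≈ -110.50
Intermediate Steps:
v(X, t) = 1
a = 1
r(T, m) = T/2 (r(T, m) = ((-2 + 4)*T)/4 = (2*T)/4 = T/2)
A(o) = 1/2 (A(o) = (1/2)*1 = 1/2)
((j - 1)*(-13))*A(4**2) = ((18 - 1)*(-13))*(1/2) = (17*(-13))*(1/2) = -221*1/2 = -221/2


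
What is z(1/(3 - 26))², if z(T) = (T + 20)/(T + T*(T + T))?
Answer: 12383361/49 ≈ 2.5272e+5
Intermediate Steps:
z(T) = (20 + T)/(T + 2*T²) (z(T) = (20 + T)/(T + T*(2*T)) = (20 + T)/(T + 2*T²))
z(1/(3 - 26))² = ((20 + 1/(3 - 26))/((1/(3 - 26))*(1 + 2/(3 - 26))))² = ((20 + 1/(-23))/((1/(-23))*(1 + 2/(-23))))² = ((20 - 1/23)/((-1/23)*(1 + 2*(-1/23))))² = (-23*459/23/(1 - 2/23))² = (-23*459/23/21/23)² = (-23*23/21*459/23)² = (-3519/7)² = 12383361/49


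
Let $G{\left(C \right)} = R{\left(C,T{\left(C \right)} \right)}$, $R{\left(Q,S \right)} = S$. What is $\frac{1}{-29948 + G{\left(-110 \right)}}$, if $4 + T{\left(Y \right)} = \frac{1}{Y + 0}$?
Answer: $- \frac{110}{3294721} \approx -3.3387 \cdot 10^{-5}$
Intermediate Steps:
$T{\left(Y \right)} = -4 + \frac{1}{Y}$ ($T{\left(Y \right)} = -4 + \frac{1}{Y + 0} = -4 + \frac{1}{Y}$)
$G{\left(C \right)} = -4 + \frac{1}{C}$
$\frac{1}{-29948 + G{\left(-110 \right)}} = \frac{1}{-29948 - \left(4 - \frac{1}{-110}\right)} = \frac{1}{-29948 - \frac{441}{110}} = \frac{1}{- \frac{3294721}{110}} = - \frac{110}{3294721}$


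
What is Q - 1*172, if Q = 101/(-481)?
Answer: -82833/481 ≈ -172.21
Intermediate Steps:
Q = -101/481 (Q = 101*(-1/481) = -101/481 ≈ -0.20998)
Q - 1*172 = -101/481 - 1*172 = -101/481 - 172 = -82833/481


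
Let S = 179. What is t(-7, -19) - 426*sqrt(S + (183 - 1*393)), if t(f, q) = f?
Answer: -7 - 426*I*sqrt(31) ≈ -7.0 - 2371.9*I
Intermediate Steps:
t(-7, -19) - 426*sqrt(S + (183 - 1*393)) = -7 - 426*sqrt(179 + (183 - 1*393)) = -7 - 426*sqrt(179 + (183 - 393)) = -7 - 426*sqrt(179 - 210) = -7 - 426*I*sqrt(31)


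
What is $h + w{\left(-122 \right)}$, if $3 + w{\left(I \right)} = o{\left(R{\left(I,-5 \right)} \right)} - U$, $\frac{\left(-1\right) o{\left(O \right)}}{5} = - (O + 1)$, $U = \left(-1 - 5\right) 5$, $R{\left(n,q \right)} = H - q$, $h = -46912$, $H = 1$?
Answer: $-46850$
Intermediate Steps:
$R{\left(n,q \right)} = 1 - q$
$U = -30$ ($U = \left(-6\right) 5 = -30$)
$o{\left(O \right)} = 5 + 5 O$ ($o{\left(O \right)} = - 5 \left(- (O + 1)\right) = - 5 \left(- (1 + O)\right) = - 5 \left(-1 - O\right) = 5 + 5 O$)
$w{\left(I \right)} = 62$ ($w{\left(I \right)} = -3 + \left(\left(5 + 5 \left(1 - -5\right)\right) - -30\right) = -3 + \left(\left(5 + 5 \left(1 + 5\right)\right) + 30\right) = -3 + \left(\left(5 + 5 \cdot 6\right) + 30\right) = -3 + \left(\left(5 + 30\right) + 30\right) = -3 + \left(35 + 30\right) = -3 + 65 = 62$)
$h + w{\left(-122 \right)} = -46912 + 62 = -46850$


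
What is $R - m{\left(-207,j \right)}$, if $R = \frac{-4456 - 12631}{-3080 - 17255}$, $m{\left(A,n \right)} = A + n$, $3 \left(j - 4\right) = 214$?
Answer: $\frac{1154798}{8715} \approx 132.51$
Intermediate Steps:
$j = \frac{226}{3}$ ($j = 4 + \frac{1}{3} \cdot 214 = 4 + \frac{214}{3} = \frac{226}{3} \approx 75.333$)
$R = \frac{2441}{2905}$ ($R = - \frac{17087}{-20335} = \left(-17087\right) \left(- \frac{1}{20335}\right) = \frac{2441}{2905} \approx 0.84028$)
$R - m{\left(-207,j \right)} = \frac{2441}{2905} - \left(-207 + \frac{226}{3}\right) = \frac{2441}{2905} - - \frac{395}{3} = \frac{2441}{2905} + \frac{395}{3} = \frac{1154798}{8715}$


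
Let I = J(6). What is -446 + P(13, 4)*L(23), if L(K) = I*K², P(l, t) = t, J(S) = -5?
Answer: -11026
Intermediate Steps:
I = -5
L(K) = -5*K²
-446 + P(13, 4)*L(23) = -446 + 4*(-5*23²) = -446 + 4*(-5*529) = -446 + 4*(-2645) = -446 - 10580 = -11026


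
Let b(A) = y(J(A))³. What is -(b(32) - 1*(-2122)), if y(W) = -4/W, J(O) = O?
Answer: -1086463/512 ≈ -2122.0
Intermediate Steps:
b(A) = -64/A³ (b(A) = (-4/A)³ = -64/A³)
-(b(32) - 1*(-2122)) = -(-64/32³ - 1*(-2122)) = -(-64*1/32768 + 2122) = -(-1/512 + 2122) = -1*1086463/512 = -1086463/512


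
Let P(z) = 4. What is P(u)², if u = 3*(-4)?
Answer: 16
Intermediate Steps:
u = -12
P(u)² = 4² = 16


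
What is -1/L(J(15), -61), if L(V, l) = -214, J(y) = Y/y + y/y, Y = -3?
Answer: 1/214 ≈ 0.0046729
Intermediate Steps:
J(y) = 1 - 3/y (J(y) = -3/y + y/y = -3/y + 1 = 1 - 3/y)
-1/L(J(15), -61) = -1/(-214) = -1*(-1/214) = 1/214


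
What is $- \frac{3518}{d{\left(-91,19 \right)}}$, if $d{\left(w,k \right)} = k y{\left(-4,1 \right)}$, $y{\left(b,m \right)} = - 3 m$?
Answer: $\frac{3518}{57} \approx 61.719$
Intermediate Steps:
$d{\left(w,k \right)} = - 3 k$ ($d{\left(w,k \right)} = k \left(\left(-3\right) 1\right) = k \left(-3\right) = - 3 k$)
$- \frac{3518}{d{\left(-91,19 \right)}} = - \frac{3518}{\left(-3\right) 19} = - \frac{3518}{-57} = \left(-3518\right) \left(- \frac{1}{57}\right) = \frac{3518}{57}$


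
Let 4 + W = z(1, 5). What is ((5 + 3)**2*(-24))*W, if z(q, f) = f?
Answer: -1536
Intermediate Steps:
W = 1 (W = -4 + 5 = 1)
((5 + 3)**2*(-24))*W = ((5 + 3)**2*(-24))*1 = (8**2*(-24))*1 = (64*(-24))*1 = -1536*1 = -1536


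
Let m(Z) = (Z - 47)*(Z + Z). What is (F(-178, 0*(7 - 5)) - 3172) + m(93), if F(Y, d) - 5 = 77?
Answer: 5466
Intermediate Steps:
F(Y, d) = 82 (F(Y, d) = 5 + 77 = 82)
m(Z) = 2*Z*(-47 + Z) (m(Z) = (-47 + Z)*(2*Z) = 2*Z*(-47 + Z))
(F(-178, 0*(7 - 5)) - 3172) + m(93) = (82 - 3172) + 2*93*(-47 + 93) = -3090 + 2*93*46 = -3090 + 8556 = 5466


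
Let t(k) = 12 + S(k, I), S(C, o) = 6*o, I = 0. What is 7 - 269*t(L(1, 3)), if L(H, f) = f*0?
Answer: -3221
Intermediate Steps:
L(H, f) = 0
t(k) = 12 (t(k) = 12 + 6*0 = 12 + 0 = 12)
7 - 269*t(L(1, 3)) = 7 - 269*12 = 7 - 3228 = -3221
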